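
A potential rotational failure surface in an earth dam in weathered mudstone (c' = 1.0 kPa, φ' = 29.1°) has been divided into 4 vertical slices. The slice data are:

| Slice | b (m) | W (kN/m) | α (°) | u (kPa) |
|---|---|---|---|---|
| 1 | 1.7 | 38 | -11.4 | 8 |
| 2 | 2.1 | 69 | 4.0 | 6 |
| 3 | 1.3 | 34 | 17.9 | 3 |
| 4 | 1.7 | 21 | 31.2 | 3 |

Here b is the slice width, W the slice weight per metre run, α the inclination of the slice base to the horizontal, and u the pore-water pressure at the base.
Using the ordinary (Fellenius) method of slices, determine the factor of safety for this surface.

Ordinary method of slices: FS = Σ[c'·Δl_i + (W_i cosα_i − u_i·Δl_i)·tanφ'] / Σ W_i sinα_i, with Δl_i = b_i / cosα_i.
Slice 1: Δl = 1.7/cos(-11.4°) = 1.734 m; N'_1 = 38·cos(-11.4°) − 8·1.734 = 23.4; c'Δl = 1.73; W sinα = -7.5
Slice 2: Δl = 2.1/cos4.0° = 2.105 m; N'_2 = 69·cos4.0° − 6·2.105 = 56.2; c'Δl = 2.11; W sinα = 4.8
Slice 3: Δl = 1.3/cos17.9° = 1.366 m; N'_3 = 34·cos17.9° − 3·1.366 = 28.3; c'Δl = 1.37; W sinα = 10.5
Slice 4: Δl = 1.7/cos31.2° = 1.987 m; N'_4 = 21·cos31.2° − 3·1.987 = 12.0; c'Δl = 1.99; W sinα = 10.9
Σc'Δl = 7.2 kN/m; ΣN' = 119.8 kN/m; ΣW sinα = 18.6 kN/m
Resisting = 7.2 + 119.8·tan29.1° = 7.2 + 66.7 = 73.9 kN/m
FS = 73.9 / 18.6 = 3.966

FS = 3.97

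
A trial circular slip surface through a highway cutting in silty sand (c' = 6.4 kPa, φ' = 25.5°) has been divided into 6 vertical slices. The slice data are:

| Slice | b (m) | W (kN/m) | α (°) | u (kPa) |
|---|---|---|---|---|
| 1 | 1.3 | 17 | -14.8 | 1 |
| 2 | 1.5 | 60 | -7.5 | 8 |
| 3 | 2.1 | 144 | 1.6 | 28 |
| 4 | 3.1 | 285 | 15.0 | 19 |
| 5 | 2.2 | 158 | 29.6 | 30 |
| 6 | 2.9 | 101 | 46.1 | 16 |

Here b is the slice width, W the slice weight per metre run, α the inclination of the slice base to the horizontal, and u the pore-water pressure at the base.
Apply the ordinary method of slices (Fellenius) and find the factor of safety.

FS = 1.38

Ordinary method of slices: FS = Σ[c'·Δl_i + (W_i cosα_i − u_i·Δl_i)·tanφ'] / Σ W_i sinα_i, with Δl_i = b_i / cosα_i.
Slice 1: Δl = 1.3/cos(-14.8°) = 1.345 m; N'_1 = 17·cos(-14.8°) − 1·1.345 = 15.1; c'Δl = 8.61; W sinα = -4.3
Slice 2: Δl = 1.5/cos(-7.5°) = 1.513 m; N'_2 = 60·cos(-7.5°) − 8·1.513 = 47.4; c'Δl = 9.68; W sinα = -7.8
Slice 3: Δl = 2.1/cos1.6° = 2.101 m; N'_3 = 144·cos1.6° − 28·2.101 = 85.1; c'Δl = 13.45; W sinα = 4.0
Slice 4: Δl = 3.1/cos15.0° = 3.209 m; N'_4 = 285·cos15.0° − 19·3.209 = 214.3; c'Δl = 20.54; W sinα = 73.8
Slice 5: Δl = 2.2/cos29.6° = 2.530 m; N'_5 = 158·cos29.6° − 30·2.530 = 61.5; c'Δl = 16.19; W sinα = 78.0
Slice 6: Δl = 2.9/cos46.1° = 4.182 m; N'_6 = 101·cos46.1° − 16·4.182 = 3.1; c'Δl = 26.77; W sinα = 72.8
Σc'Δl = 95.2 kN/m; ΣN' = 426.5 kN/m; ΣW sinα = 216.4 kN/m
Resisting = 95.2 + 426.5·tan25.5° = 95.2 + 203.4 = 298.7 kN/m
FS = 298.7 / 216.4 = 1.380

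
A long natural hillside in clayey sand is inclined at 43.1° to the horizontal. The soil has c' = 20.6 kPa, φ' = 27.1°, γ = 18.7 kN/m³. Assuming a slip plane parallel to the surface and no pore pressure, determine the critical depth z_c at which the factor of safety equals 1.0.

z_c = 4.87 m

Setting FS = 1.00 in FS = [c' + γz cos²β tanφ'] / [γz sinβ cosβ] and solving for z:
z = c' / [γ cosβ (FS·sinβ − cosβ·tanφ')]
  = 20.6 / [18.7·cos43.1°·(1.00·sin43.1° − cos43.1°·tan27.1°)]
  = 20.6 / [18.7·0.7302·(1.00·0.6833 − 0.7302·0.5117)]
  = 20.6 / 4.2277 = 4.873 m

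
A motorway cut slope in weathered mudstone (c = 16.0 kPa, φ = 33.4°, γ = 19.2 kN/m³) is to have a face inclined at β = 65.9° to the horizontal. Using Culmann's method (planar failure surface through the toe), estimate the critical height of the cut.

H_c = 16.22 m

Culmann's analysis gives the critical failure plane at α_cr = (β + φ)/2 = (65.9 + 33.4)/2 = 49.7°, and the critical height
H_c = (4c/γ) · sinβ cosφ / [1 − cos(β − φ)]
    = (4·16.0/19.2) · sin65.9°·cos33.4° / [1 − cos(32.5°)]
    = 3.333 · 0.9128·0.8348 / [1 − 0.8434]
    = 3.333 · 0.7621 / 0.1566
    = 16.22 m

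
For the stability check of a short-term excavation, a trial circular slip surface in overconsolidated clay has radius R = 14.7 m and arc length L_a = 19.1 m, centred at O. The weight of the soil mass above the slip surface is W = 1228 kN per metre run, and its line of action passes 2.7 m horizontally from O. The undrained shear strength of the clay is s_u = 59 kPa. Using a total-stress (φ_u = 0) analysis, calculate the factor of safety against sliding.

Taking moments about the centre O, the resisting moment is provided by the undrained shear strength acting along the arc:
M_R = s_u·L_a·R = 59·19.10·14.7 = 16565.4 kN·m/m
M_D = W·d = 1228·2.7 = 3315.6 kN·m/m
FS = M_R / M_D = 16565.4 / 3315.6 = 4.996

FS = 5.00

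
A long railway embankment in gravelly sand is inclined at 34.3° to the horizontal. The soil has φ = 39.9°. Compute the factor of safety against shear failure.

For a dry cohesionless infinite slope the factor of safety is FS = tanφ / tanβ.
FS = tan39.9° / tan34.3° = 0.8361 / 0.6822 = 1.226

FS = 1.23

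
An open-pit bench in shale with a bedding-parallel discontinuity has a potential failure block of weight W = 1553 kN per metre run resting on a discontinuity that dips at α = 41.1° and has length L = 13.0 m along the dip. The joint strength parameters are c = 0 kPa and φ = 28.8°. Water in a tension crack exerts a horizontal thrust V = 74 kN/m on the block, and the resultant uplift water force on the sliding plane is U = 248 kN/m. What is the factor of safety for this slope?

Resolving the block weight along and normal to the plane and applying the Mohr–Coulomb strength on the joint:
N' = W cosα − U − V sinα = 1553·cos41.1° − 248 − 74·sin41.1° = 873.6 kN/m
Driving force T = W sinα + V cosα = 1553·sin41.1° + 74·cos41.1° = 1076.7 kN/m
Resisting force R = c·L + N'·tanφ = 0·13.0 + 873.6·tan28.8° = 0.0 + 480.3 = 480.3 kN/m
FS = R / T = 480.3 / 1076.7 = 0.446

FS = 0.45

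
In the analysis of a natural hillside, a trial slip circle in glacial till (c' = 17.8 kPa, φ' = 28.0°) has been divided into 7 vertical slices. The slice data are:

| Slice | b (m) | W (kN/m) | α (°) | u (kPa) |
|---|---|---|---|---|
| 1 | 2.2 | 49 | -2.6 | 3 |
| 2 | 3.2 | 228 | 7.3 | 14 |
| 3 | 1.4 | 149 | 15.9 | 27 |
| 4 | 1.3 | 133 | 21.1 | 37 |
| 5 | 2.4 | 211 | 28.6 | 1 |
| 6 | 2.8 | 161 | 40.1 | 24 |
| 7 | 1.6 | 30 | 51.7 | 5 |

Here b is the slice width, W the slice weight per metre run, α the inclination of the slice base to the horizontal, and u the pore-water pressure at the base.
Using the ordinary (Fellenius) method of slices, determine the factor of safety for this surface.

Ordinary method of slices: FS = Σ[c'·Δl_i + (W_i cosα_i − u_i·Δl_i)·tanφ'] / Σ W_i sinα_i, with Δl_i = b_i / cosα_i.
Slice 1: Δl = 2.2/cos(-2.6°) = 2.202 m; N'_1 = 49·cos(-2.6°) − 3·2.202 = 42.3; c'Δl = 39.20; W sinα = -2.2
Slice 2: Δl = 3.2/cos7.3° = 3.226 m; N'_2 = 228·cos7.3° − 14·3.226 = 181.0; c'Δl = 57.43; W sinα = 29.0
Slice 3: Δl = 1.4/cos15.9° = 1.456 m; N'_3 = 149·cos15.9° − 27·1.456 = 104.0; c'Δl = 25.91; W sinα = 40.8
Slice 4: Δl = 1.3/cos21.1° = 1.393 m; N'_4 = 133·cos21.1° − 37·1.393 = 72.5; c'Δl = 24.80; W sinα = 47.9
Slice 5: Δl = 2.4/cos28.6° = 2.734 m; N'_5 = 211·cos28.6° − 1·2.734 = 182.5; c'Δl = 48.66; W sinα = 101.0
Slice 6: Δl = 2.8/cos40.1° = 3.661 m; N'_6 = 161·cos40.1° − 24·3.661 = 35.3; c'Δl = 65.16; W sinα = 103.7
Slice 7: Δl = 1.6/cos51.7° = 2.582 m; N'_7 = 30·cos51.7° − 5·2.582 = 5.7; c'Δl = 45.95; W sinα = 23.5
Σc'Δl = 307.1 kN/m; ΣN' = 623.4 kN/m; ΣW sinα = 343.7 kN/m
Resisting = 307.1 + 623.4·tan28.0° = 307.1 + 331.4 = 638.6 kN/m
FS = 638.6 / 343.7 = 1.858

FS = 1.86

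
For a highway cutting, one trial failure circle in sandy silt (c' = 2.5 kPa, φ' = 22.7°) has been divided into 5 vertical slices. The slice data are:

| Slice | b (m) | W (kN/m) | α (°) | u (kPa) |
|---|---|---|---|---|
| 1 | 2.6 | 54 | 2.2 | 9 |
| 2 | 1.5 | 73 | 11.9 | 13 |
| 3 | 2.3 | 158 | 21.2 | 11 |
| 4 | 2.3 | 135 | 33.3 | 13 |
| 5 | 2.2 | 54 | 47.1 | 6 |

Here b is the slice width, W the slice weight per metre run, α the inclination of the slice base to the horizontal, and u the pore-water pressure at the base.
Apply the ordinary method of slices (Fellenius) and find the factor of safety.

FS = 0.83

Ordinary method of slices: FS = Σ[c'·Δl_i + (W_i cosα_i − u_i·Δl_i)·tanφ'] / Σ W_i sinα_i, with Δl_i = b_i / cosα_i.
Slice 1: Δl = 2.6/cos2.2° = 2.602 m; N'_1 = 54·cos2.2° − 9·2.602 = 30.5; c'Δl = 6.50; W sinα = 2.1
Slice 2: Δl = 1.5/cos11.9° = 1.533 m; N'_2 = 73·cos11.9° − 13·1.533 = 51.5; c'Δl = 3.83; W sinα = 15.1
Slice 3: Δl = 2.3/cos21.2° = 2.467 m; N'_3 = 158·cos21.2° − 11·2.467 = 120.2; c'Δl = 6.17; W sinα = 57.1
Slice 4: Δl = 2.3/cos33.3° = 2.752 m; N'_4 = 135·cos33.3° − 13·2.752 = 77.1; c'Δl = 6.88; W sinα = 74.1
Slice 5: Δl = 2.2/cos47.1° = 3.232 m; N'_5 = 54·cos47.1° − 6·3.232 = 17.4; c'Δl = 8.08; W sinα = 39.6
Σc'Δl = 31.5 kN/m; ΣN' = 296.6 kN/m; ΣW sinα = 187.9 kN/m
Resisting = 31.5 + 296.6·tan22.7° = 31.5 + 124.1 = 155.6 kN/m
FS = 155.6 / 187.9 = 0.828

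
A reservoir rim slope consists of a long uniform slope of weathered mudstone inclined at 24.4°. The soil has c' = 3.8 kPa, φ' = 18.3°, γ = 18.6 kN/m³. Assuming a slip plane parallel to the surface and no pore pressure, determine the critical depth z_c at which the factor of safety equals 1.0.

z_c = 2.00 m

Setting FS = 1.00 in FS = [c' + γz cos²β tanφ'] / [γz sinβ cosβ] and solving for z:
z = c' / [γ cosβ (FS·sinβ − cosβ·tanφ')]
  = 3.8 / [18.6·cos24.4°·(1.00·sin24.4° − cos24.4°·tan18.3°)]
  = 3.8 / [18.6·0.9107·(1.00·0.4131 − 0.9107·0.3307)]
  = 3.8 / 1.8959 = 2.004 m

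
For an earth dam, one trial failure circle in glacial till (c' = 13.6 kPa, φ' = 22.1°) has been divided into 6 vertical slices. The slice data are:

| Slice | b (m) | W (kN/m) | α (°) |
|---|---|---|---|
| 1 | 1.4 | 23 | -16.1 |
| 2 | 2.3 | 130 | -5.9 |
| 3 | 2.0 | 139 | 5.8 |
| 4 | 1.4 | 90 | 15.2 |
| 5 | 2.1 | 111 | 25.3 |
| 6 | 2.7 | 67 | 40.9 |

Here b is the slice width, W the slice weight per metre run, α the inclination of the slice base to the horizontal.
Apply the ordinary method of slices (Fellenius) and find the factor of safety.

Ordinary method of slices: FS = Σ[c'·Δl_i + (W_i cosα_i)·tanφ'] / Σ W_i sinα_i, with Δl_i = b_i / cosα_i.
Slice 1: Δl = 1.4/cos(-16.1°) = 1.457 m; N'_1 = 23·cos(-16.1°) = 22.1; c'Δl = 19.82; W sinα = -6.4
Slice 2: Δl = 2.3/cos(-5.9°) = 2.312 m; N'_2 = 130·cos(-5.9°) = 129.3; c'Δl = 31.45; W sinα = -13.4
Slice 3: Δl = 2.0/cos5.8° = 2.010 m; N'_3 = 139·cos5.8° = 138.3; c'Δl = 27.34; W sinα = 14.0
Slice 4: Δl = 1.4/cos15.2° = 1.451 m; N'_4 = 90·cos15.2° = 86.9; c'Δl = 19.73; W sinα = 23.6
Slice 5: Δl = 2.1/cos25.3° = 2.323 m; N'_5 = 111·cos25.3° = 100.4; c'Δl = 31.59; W sinα = 47.4
Slice 6: Δl = 2.7/cos40.9° = 3.572 m; N'_6 = 67·cos40.9° = 50.6; c'Δl = 48.58; W sinα = 43.9
Σc'Δl = 178.5 kN/m; ΣN' = 527.5 kN/m; ΣW sinα = 109.2 kN/m
Resisting = 178.5 + 527.5·tan22.1° = 178.5 + 214.2 = 392.7 kN/m
FS = 392.7 / 109.2 = 3.596

FS = 3.60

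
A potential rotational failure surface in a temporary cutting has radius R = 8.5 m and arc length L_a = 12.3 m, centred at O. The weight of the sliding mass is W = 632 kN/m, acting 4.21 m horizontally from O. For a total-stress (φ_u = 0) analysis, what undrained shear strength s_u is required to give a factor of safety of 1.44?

s_u = 36.6 kPa

FS = s_u·L_a·R / (W·d), so s_u = FS·W·d / (L_a·R).
s_u = 1.44·632·4.21 / (12.30·8.5) = 3831.4 / 104.55 = 36.65 kPa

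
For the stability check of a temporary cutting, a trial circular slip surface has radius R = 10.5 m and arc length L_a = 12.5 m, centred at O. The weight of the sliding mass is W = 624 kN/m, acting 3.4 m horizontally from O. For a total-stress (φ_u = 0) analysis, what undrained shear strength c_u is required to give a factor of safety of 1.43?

c_u = 23.1 kPa

FS = c_u·L_a·R / (W·d), so c_u = FS·W·d / (L_a·R).
c_u = 1.43·624·3.4 / (12.50·10.5) = 3033.9 / 131.25 = 23.12 kPa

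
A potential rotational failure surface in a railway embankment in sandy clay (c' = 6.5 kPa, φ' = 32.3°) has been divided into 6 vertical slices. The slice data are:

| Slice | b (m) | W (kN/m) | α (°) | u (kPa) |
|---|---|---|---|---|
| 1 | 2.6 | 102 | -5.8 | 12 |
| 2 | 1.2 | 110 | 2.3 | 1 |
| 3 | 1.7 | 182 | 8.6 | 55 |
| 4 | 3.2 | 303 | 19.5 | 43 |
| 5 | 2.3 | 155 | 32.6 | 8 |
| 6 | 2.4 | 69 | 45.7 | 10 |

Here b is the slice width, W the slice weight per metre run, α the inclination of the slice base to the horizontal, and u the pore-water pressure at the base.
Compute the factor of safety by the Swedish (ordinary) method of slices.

Ordinary method of slices: FS = Σ[c'·Δl_i + (W_i cosα_i − u_i·Δl_i)·tanφ'] / Σ W_i sinα_i, with Δl_i = b_i / cosα_i.
Slice 1: Δl = 2.6/cos(-5.8°) = 2.613 m; N'_1 = 102·cos(-5.8°) − 12·2.613 = 70.1; c'Δl = 16.99; W sinα = -10.3
Slice 2: Δl = 1.2/cos2.3° = 1.201 m; N'_2 = 110·cos2.3° − 1·1.201 = 108.7; c'Δl = 7.81; W sinα = 4.4
Slice 3: Δl = 1.7/cos8.6° = 1.719 m; N'_3 = 182·cos8.6° − 55·1.719 = 85.4; c'Δl = 11.18; W sinα = 27.2
Slice 4: Δl = 3.2/cos19.5° = 3.395 m; N'_4 = 303·cos19.5° − 43·3.395 = 139.6; c'Δl = 22.07; W sinα = 101.1
Slice 5: Δl = 2.3/cos32.6° = 2.730 m; N'_5 = 155·cos32.6° − 8·2.730 = 108.7; c'Δl = 17.75; W sinα = 83.5
Slice 6: Δl = 2.4/cos45.7° = 3.436 m; N'_6 = 69·cos45.7° − 10·3.436 = 13.8; c'Δl = 22.34; W sinα = 49.4
Σc'Δl = 98.1 kN/m; ΣN' = 526.4 kN/m; ΣW sinα = 255.4 kN/m
Resisting = 98.1 + 526.4·tan32.3° = 98.1 + 332.8 = 430.9 kN/m
FS = 430.9 / 255.4 = 1.687

FS = 1.69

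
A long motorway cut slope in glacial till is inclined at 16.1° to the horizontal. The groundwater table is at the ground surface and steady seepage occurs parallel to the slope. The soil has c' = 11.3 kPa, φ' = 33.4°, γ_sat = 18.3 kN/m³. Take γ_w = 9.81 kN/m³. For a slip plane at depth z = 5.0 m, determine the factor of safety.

With seepage parallel to the slope and the water table at the surface, the effective normal stress on the slip plane uses the buoyant unit weight γ' = γ_sat − γ_w while the driving shear stress uses γ_sat:
FS = [c' + γ' z cos²β tanφ'] / [γ_sat z sinβ cosβ]
γ' = 18.3 − 9.81 = 8.49 kN/m³
Numerator = 11.3 + 8.49·5.0·cos²16.1°·tan33.4° = 11.3 + 8.49·5.0·0.9231·0.6594 = 37.138 kPa
Denominator = 18.3·5.0·sin16.1°·cos16.1° = 18.3·5.0·0.2773·0.9608 = 24.379 kPa
FS = 37.138 / 24.379 = 1.523

FS = 1.52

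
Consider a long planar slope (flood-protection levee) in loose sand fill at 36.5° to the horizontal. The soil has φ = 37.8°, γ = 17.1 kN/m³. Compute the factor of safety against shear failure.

For a dry cohesionless infinite slope the factor of safety is FS = tanφ / tanβ.
FS = tan37.8° / tan36.5° = 0.7757 / 0.7400 = 1.048

FS = 1.05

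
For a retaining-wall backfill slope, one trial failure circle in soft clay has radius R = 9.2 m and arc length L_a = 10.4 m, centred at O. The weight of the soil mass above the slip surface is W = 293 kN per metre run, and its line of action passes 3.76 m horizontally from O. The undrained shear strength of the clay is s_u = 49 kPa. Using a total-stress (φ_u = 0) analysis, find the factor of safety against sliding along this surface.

Taking moments about the centre O, the resisting moment is provided by the undrained shear strength acting along the arc:
M_R = s_u·L_a·R = 49·10.40·9.2 = 4688.3 kN·m/m
M_D = W·d = 293·3.76 = 1101.7 kN·m/m
FS = M_R / M_D = 4688.3 / 1101.7 = 4.256

FS = 4.26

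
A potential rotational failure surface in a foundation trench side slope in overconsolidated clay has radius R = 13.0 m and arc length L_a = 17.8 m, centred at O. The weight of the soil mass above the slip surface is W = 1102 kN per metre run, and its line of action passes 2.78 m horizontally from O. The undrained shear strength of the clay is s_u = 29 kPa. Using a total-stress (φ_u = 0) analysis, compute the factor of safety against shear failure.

Taking moments about the centre O, the resisting moment is provided by the undrained shear strength acting along the arc:
M_R = s_u·L_a·R = 29·17.80·13.0 = 6710.6 kN·m/m
M_D = W·d = 1102·2.78 = 3063.6 kN·m/m
FS = M_R / M_D = 6710.6 / 3063.6 = 2.190

FS = 2.19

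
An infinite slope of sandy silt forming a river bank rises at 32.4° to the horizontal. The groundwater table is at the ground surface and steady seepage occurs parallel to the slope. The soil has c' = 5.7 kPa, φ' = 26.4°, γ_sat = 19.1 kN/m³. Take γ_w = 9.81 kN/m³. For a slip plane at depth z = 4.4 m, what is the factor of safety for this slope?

FS = 0.53

With seepage parallel to the slope and the water table at the surface, the effective normal stress on the slip plane uses the buoyant unit weight γ' = γ_sat − γ_w while the driving shear stress uses γ_sat:
FS = [c' + γ' z cos²β tanφ'] / [γ_sat z sinβ cosβ]
γ' = 19.1 − 9.81 = 9.29 kN/m³
Numerator = 5.7 + 9.29·4.4·cos²32.4°·tan26.4° = 5.7 + 9.29·4.4·0.7129·0.4964 = 20.165 kPa
Denominator = 19.1·4.4·sin32.4°·cos32.4° = 19.1·4.4·0.5358·0.8443 = 38.021 kPa
FS = 20.165 / 38.021 = 0.530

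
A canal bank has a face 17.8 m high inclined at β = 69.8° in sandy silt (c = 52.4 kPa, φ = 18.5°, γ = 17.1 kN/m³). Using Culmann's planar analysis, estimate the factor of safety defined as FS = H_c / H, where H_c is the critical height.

H_c = (4c/γ) · sinβ cosφ / [1 − cos(β − φ)]
    = (4·52.4/17.1) · sin69.8°·cos18.5° / [1 − cos51.3°]
    = 12.257 · 0.8900 / 0.3748 = 29.11 m
FS = H_c / H = 29.11 / 17.8 = 1.635

FS = 1.64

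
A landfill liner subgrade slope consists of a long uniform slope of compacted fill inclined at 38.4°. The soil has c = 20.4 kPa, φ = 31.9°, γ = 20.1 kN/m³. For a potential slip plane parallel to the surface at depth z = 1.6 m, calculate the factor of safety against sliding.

FS = 2.09

For an infinite slope with a slip plane parallel to the surface (no pore pressure): FS = [c + γz cos²β tanφ] / [γz sinβ cosβ].
γz = 20.1·1.6 = 32.16 kN/m²
Numerator = 20.4 + 32.16·cos²38.4°·tan31.9° = 20.4 + 32.16·0.6142·0.6224 = 32.694 kPa
Denominator = 32.16·sin38.4°·cos38.4° = 32.16·0.6211·0.7837 = 15.655 kPa
FS = 32.694 / 15.655 = 2.088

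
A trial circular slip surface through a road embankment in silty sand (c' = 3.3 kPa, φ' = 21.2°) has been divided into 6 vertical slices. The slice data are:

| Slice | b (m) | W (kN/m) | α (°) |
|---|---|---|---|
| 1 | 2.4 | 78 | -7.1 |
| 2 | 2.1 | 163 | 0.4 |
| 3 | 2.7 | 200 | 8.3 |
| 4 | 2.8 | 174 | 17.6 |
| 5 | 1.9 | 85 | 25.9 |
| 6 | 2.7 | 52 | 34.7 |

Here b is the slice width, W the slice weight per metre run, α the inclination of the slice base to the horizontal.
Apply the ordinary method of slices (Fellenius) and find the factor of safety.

FS = 2.38

Ordinary method of slices: FS = Σ[c'·Δl_i + (W_i cosα_i)·tanφ'] / Σ W_i sinα_i, with Δl_i = b_i / cosα_i.
Slice 1: Δl = 2.4/cos(-7.1°) = 2.419 m; N'_1 = 78·cos(-7.1°) = 77.4; c'Δl = 7.98; W sinα = -9.6
Slice 2: Δl = 2.1/cos0.4° = 2.100 m; N'_2 = 163·cos0.4° = 163.0; c'Δl = 6.93; W sinα = 1.1
Slice 3: Δl = 2.7/cos8.3° = 2.729 m; N'_3 = 200·cos8.3° = 197.9; c'Δl = 9.00; W sinα = 28.9
Slice 4: Δl = 2.8/cos17.6° = 2.938 m; N'_4 = 174·cos17.6° = 165.9; c'Δl = 9.69; W sinα = 52.6
Slice 5: Δl = 1.9/cos25.9° = 2.112 m; N'_5 = 85·cos25.9° = 76.5; c'Δl = 6.97; W sinα = 37.1
Slice 6: Δl = 2.7/cos34.7° = 3.284 m; N'_6 = 52·cos34.7° = 42.8; c'Δl = 10.84; W sinα = 29.6
Σc'Δl = 51.4 kN/m; ΣN' = 723.4 kN/m; ΣW sinα = 139.7 kN/m
Resisting = 51.4 + 723.4·tan21.2° = 51.4 + 280.6 = 332.0 kN/m
FS = 332.0 / 139.7 = 2.376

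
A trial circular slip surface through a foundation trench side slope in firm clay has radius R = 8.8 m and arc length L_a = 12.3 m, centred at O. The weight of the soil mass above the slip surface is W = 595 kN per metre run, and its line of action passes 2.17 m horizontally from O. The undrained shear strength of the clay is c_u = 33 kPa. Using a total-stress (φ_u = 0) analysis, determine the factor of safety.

FS = 2.77

Taking moments about the centre O, the resisting moment is provided by the undrained shear strength acting along the arc:
M_R = c_u·L_a·R = 33·12.30·8.8 = 3571.9 kN·m/m
M_D = W·d = 595·2.17 = 1291.1 kN·m/m
FS = M_R / M_D = 3571.9 / 1291.1 = 2.766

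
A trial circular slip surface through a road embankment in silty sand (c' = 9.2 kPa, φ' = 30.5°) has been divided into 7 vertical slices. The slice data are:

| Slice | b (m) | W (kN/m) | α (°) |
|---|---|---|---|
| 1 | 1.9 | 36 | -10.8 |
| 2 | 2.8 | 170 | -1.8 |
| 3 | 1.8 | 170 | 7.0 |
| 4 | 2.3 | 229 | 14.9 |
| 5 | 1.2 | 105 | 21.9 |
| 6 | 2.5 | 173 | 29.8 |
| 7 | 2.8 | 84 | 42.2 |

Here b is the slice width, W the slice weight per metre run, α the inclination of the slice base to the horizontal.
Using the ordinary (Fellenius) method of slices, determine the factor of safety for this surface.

Ordinary method of slices: FS = Σ[c'·Δl_i + (W_i cosα_i)·tanφ'] / Σ W_i sinα_i, with Δl_i = b_i / cosα_i.
Slice 1: Δl = 1.9/cos(-10.8°) = 1.934 m; N'_1 = 36·cos(-10.8°) = 35.4; c'Δl = 17.80; W sinα = -6.7
Slice 2: Δl = 2.8/cos(-1.8°) = 2.801 m; N'_2 = 170·cos(-1.8°) = 169.9; c'Δl = 25.77; W sinα = -5.3
Slice 3: Δl = 1.8/cos7.0° = 1.814 m; N'_3 = 170·cos7.0° = 168.7; c'Δl = 16.68; W sinα = 20.7
Slice 4: Δl = 2.3/cos14.9° = 2.380 m; N'_4 = 229·cos14.9° = 221.3; c'Δl = 21.90; W sinα = 58.9
Slice 5: Δl = 1.2/cos21.9° = 1.293 m; N'_5 = 105·cos21.9° = 97.4; c'Δl = 11.90; W sinα = 39.2
Slice 6: Δl = 2.5/cos29.8° = 2.881 m; N'_6 = 173·cos29.8° = 150.1; c'Δl = 26.50; W sinα = 86.0
Slice 7: Δl = 2.8/cos42.2° = 3.780 m; N'_7 = 84·cos42.2° = 62.2; c'Δl = 34.77; W sinα = 56.4
Σc'Δl = 155.3 kN/m; ΣN' = 905.1 kN/m; ΣW sinα = 249.1 kN/m
Resisting = 155.3 + 905.1·tan30.5° = 155.3 + 533.1 = 688.5 kN/m
FS = 688.5 / 249.1 = 2.764

FS = 2.76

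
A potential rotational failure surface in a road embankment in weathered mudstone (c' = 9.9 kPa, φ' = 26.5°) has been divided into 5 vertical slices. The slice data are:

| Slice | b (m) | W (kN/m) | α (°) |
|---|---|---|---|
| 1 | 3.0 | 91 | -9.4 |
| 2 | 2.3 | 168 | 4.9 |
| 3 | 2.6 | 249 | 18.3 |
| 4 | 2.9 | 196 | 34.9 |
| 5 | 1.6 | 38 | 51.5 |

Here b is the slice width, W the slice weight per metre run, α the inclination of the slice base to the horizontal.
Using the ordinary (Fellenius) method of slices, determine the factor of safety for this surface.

Ordinary method of slices: FS = Σ[c'·Δl_i + (W_i cosα_i)·tanφ'] / Σ W_i sinα_i, with Δl_i = b_i / cosα_i.
Slice 1: Δl = 3.0/cos(-9.4°) = 3.041 m; N'_1 = 91·cos(-9.4°) = 89.8; c'Δl = 30.10; W sinα = -14.9
Slice 2: Δl = 2.3/cos4.9° = 2.308 m; N'_2 = 168·cos4.9° = 167.4; c'Δl = 22.85; W sinα = 14.4
Slice 3: Δl = 2.6/cos18.3° = 2.738 m; N'_3 = 249·cos18.3° = 236.4; c'Δl = 27.11; W sinα = 78.2
Slice 4: Δl = 2.9/cos34.9° = 3.536 m; N'_4 = 196·cos34.9° = 160.7; c'Δl = 35.01; W sinα = 112.1
Slice 5: Δl = 1.6/cos51.5° = 2.570 m; N'_5 = 38·cos51.5° = 23.7; c'Δl = 25.45; W sinα = 29.7
Σc'Δl = 140.5 kN/m; ΣN' = 678.0 kN/m; ΣW sinα = 219.6 kN/m
Resisting = 140.5 + 678.0·tan26.5° = 140.5 + 338.0 = 478.5 kN/m
FS = 478.5 / 219.6 = 2.180

FS = 2.18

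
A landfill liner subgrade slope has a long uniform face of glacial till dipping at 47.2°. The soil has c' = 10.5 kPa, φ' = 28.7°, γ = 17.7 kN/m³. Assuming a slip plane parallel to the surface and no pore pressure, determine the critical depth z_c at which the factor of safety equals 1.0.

z_c = 2.41 m

Setting FS = 1.00 in FS = [c' + γz cos²β tanφ'] / [γz sinβ cosβ] and solving for z:
z = c' / [γ cosβ (FS·sinβ − cosβ·tanφ')]
  = 10.5 / [17.7·cos47.2°·(1.00·sin47.2° − cos47.2°·tan28.7°)]
  = 10.5 / [17.7·0.6794·(1.00·0.7337 − 0.6794·0.5475)]
  = 10.5 / 4.3504 = 2.414 m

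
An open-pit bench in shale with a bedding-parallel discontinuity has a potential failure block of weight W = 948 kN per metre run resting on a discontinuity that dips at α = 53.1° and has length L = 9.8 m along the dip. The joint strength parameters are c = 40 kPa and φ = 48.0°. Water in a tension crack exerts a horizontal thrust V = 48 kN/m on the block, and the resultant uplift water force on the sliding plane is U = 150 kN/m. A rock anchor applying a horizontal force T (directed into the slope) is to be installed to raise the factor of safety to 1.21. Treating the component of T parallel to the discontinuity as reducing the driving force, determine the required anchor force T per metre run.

Resolving forces along and normal to the sliding plane, with the horizontal anchor force T adding T·sinα to the effective normal force and T·cosα acting up the plane against the driving force:
FS = [cL + (W cosα − U − V sinα + T sinα) tanφ] / [W sinα + V cosα − T cosα]
Without the anchor: N' = 380.8 kN/m, driving T_d = 786.9 kN/m, resisting R = 40·9.8 + 380.8·tan48.0° = 814.9 kN/m, FS = 1.04.
Setting FS = 1.21 and solving for T:
1.21·(786.9 − T cos53.1°) = 814.9 + T sin53.1°·tan48.0°
T·(sin53.1°·tan48.0° + 1.21·cos53.1°) = 1.21·786.9 − 814.9
T·(0.7997·1.1106 + 1.21·0.6004) = 952.2 − 814.9 = 137.2
T·1.6146 = 137.2
T = 85.0 kN/m

T = 85 kN/m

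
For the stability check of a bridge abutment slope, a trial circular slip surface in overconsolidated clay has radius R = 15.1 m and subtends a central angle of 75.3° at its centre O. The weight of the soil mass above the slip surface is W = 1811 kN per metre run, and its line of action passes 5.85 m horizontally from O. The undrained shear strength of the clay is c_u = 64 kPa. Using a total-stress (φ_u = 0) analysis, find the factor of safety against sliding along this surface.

FS = 1.81

Taking moments about the centre O, the resisting moment is provided by the undrained shear strength acting along the arc:
Arc length L_a = R·θ = 15.1·(75.3°·π/180) = 15.1·1.3142 = 19.84 m
M_R = c_u·L_a·R = 64·19.84·15.1 = 19178.1 kN·m/m
M_D = W·d = 1811·5.85 = 10594.3 kN·m/m
FS = M_R / M_D = 19178.1 / 10594.3 = 1.810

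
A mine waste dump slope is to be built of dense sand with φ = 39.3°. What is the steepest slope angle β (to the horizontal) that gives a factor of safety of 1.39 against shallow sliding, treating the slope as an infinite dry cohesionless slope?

For an infinite dry cohesionless slope FS = tanφ/tanβ, so tanβ = tanφ / FS.
tanβ = tan39.3° / 1.39 = 0.8185 / 1.39 = 0.5888
β = arctan(0.5888) = 30.49°

β = 30.5°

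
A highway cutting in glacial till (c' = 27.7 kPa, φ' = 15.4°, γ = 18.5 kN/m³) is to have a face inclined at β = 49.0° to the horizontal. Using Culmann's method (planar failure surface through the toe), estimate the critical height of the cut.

H_c = 26.08 m

Culmann's analysis gives the critical failure plane at α_cr = (β + φ')/2 = (49.0 + 15.4)/2 = 32.2°, and the critical height
H_c = (4c'/γ) · sinβ cosφ' / [1 − cos(β − φ')]
    = (4·27.7/18.5) · sin49.0°·cos15.4° / [1 − cos(33.6°)]
    = 5.989 · 0.7547·0.9641 / [1 − 0.8329]
    = 5.989 · 0.7276 / 0.1671
    = 26.08 m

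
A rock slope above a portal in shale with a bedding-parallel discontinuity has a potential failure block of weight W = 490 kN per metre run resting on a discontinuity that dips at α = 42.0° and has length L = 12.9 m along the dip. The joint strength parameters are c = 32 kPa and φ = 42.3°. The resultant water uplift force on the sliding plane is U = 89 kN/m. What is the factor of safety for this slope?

Resolving the block weight along and normal to the plane and applying the Mohr–Coulomb strength on the joint:
N' = W cosα − U = 490·cos42.0° − 89 = 275.1 kN/m
Driving force T = W sinα = 490·sin42.0° = 327.9 kN/m
Resisting force R = c·L + N'·tanφ = 32·12.9 + 275.1·tan42.3° = 412.8 + 250.4 = 663.2 kN/m
FS = R / T = 663.2 / 327.9 = 2.023

FS = 2.02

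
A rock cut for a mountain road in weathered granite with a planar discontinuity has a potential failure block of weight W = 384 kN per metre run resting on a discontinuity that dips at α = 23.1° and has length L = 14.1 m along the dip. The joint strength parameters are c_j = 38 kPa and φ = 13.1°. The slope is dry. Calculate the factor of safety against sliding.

Resolving the block weight along and normal to the plane and applying the Mohr–Coulomb strength on the joint:
N' = W cosα = 384·cos23.1° = 353.2 kN/m
Driving force T = W sinα = 384·sin23.1° = 150.7 kN/m
Resisting force R = c_j·L + N'·tanφ = 38·14.1 + 353.2·tan13.1° = 535.8 + 82.2 = 618.0 kN/m
FS = R / T = 618.0 / 150.7 = 4.102

FS = 4.10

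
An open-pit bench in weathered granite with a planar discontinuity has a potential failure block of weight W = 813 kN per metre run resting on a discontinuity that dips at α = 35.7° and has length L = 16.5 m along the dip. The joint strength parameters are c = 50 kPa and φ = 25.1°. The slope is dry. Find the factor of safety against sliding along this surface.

FS = 2.39

Resolving the block weight along and normal to the plane and applying the Mohr–Coulomb strength on the joint:
N' = W cosα = 813·cos35.7° = 660.2 kN/m
Driving force T = W sinα = 813·sin35.7° = 474.4 kN/m
Resisting force R = c·L + N'·tanφ = 50·16.5 + 660.2·tan25.1° = 825.0 + 309.3 = 1134.3 kN/m
FS = R / T = 1134.3 / 474.4 = 2.391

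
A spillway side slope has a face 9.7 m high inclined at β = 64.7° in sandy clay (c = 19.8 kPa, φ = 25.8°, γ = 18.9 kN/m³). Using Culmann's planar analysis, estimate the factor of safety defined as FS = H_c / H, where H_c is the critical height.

H_c = (4c/γ) · sinβ cosφ / [1 − cos(β − φ)]
    = (4·19.8/18.9) · sin64.7°·cos25.8° / [1 − cos38.9°]
    = 4.190 · 0.8140 / 0.2218 = 15.38 m
FS = H_c / H = 15.38 / 9.7 = 1.586

FS = 1.59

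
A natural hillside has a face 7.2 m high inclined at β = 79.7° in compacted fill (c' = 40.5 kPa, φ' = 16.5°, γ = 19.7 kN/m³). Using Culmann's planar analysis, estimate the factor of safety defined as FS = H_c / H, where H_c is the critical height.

H_c = (4c'/γ) · sinβ cosφ' / [1 − cos(β − φ')]
    = (4·40.5/19.7) · sin79.7°·cos16.5° / [1 − cos63.2°]
    = 8.223 · 0.9434 / 0.5491 = 14.13 m
FS = H_c / H = 14.13 / 7.2 = 1.962

FS = 1.96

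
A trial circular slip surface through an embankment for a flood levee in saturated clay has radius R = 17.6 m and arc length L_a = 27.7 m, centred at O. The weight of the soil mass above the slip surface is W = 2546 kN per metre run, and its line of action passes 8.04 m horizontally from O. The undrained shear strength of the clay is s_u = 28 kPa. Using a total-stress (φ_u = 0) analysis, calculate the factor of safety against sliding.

Taking moments about the centre O, the resisting moment is provided by the undrained shear strength acting along the arc:
M_R = s_u·L_a·R = 28·27.70·17.6 = 13650.6 kN·m/m
M_D = W·d = 2546·8.04 = 20469.8 kN·m/m
FS = M_R / M_D = 13650.6 / 20469.8 = 0.667

FS = 0.67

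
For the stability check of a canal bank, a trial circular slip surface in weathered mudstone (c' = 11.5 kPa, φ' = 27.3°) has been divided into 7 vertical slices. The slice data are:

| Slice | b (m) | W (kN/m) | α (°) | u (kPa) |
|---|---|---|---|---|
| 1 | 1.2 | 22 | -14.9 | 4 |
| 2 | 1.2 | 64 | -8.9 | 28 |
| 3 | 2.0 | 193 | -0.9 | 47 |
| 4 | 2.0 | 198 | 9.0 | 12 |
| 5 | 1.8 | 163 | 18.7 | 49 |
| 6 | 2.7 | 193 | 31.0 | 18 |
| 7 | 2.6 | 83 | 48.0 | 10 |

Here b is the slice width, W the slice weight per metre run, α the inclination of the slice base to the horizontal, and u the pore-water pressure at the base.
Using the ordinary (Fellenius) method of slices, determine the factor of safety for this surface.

Ordinary method of slices: FS = Σ[c'·Δl_i + (W_i cosα_i − u_i·Δl_i)·tanφ'] / Σ W_i sinα_i, with Δl_i = b_i / cosα_i.
Slice 1: Δl = 1.2/cos(-14.9°) = 1.242 m; N'_1 = 22·cos(-14.9°) − 4·1.242 = 16.3; c'Δl = 14.28; W sinα = -5.7
Slice 2: Δl = 1.2/cos(-8.9°) = 1.215 m; N'_2 = 64·cos(-8.9°) − 28·1.215 = 29.2; c'Δl = 13.97; W sinα = -9.9
Slice 3: Δl = 2.0/cos(-0.9°) = 2.000 m; N'_3 = 193·cos(-0.9°) − 47·2.000 = 99.0; c'Δl = 23.00; W sinα = -3.0
Slice 4: Δl = 2.0/cos9.0° = 2.025 m; N'_4 = 198·cos9.0° − 12·2.025 = 171.3; c'Δl = 23.29; W sinα = 31.0
Slice 5: Δl = 1.8/cos18.7° = 1.900 m; N'_5 = 163·cos18.7° − 49·1.900 = 61.3; c'Δl = 21.85; W sinα = 52.3
Slice 6: Δl = 2.7/cos31.0° = 3.150 m; N'_6 = 193·cos31.0° − 18·3.150 = 108.7; c'Δl = 36.22; W sinα = 99.4
Slice 7: Δl = 2.6/cos48.0° = 3.886 m; N'_7 = 83·cos48.0° − 10·3.886 = 16.7; c'Δl = 44.68; W sinα = 61.7
Σc'Δl = 177.3 kN/m; ΣN' = 502.4 kN/m; ΣW sinα = 225.7 kN/m
Resisting = 177.3 + 502.4·tan27.3° = 177.3 + 259.3 = 436.6 kN/m
FS = 436.6 / 225.7 = 1.934

FS = 1.93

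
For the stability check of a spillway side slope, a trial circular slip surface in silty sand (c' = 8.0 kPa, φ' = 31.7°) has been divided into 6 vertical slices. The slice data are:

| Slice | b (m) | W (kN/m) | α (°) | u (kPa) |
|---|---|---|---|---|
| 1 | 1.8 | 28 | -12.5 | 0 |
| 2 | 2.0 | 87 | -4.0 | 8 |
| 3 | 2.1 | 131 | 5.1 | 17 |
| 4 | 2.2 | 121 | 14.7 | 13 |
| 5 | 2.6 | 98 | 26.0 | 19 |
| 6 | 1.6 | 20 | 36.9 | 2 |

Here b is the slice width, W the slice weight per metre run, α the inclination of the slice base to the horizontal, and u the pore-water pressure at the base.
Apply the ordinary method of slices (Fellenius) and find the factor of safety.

Ordinary method of slices: FS = Σ[c'·Δl_i + (W_i cosα_i − u_i·Δl_i)·tanφ'] / Σ W_i sinα_i, with Δl_i = b_i / cosα_i.
Slice 1: Δl = 1.8/cos(-12.5°) = 1.844 m; N'_1 = 28·cos(-12.5°) − 0·1.844 = 27.3; c'Δl = 14.75; W sinα = -6.1
Slice 2: Δl = 2.0/cos(-4.0°) = 2.005 m; N'_2 = 87·cos(-4.0°) − 8·2.005 = 70.7; c'Δl = 16.04; W sinα = -6.1
Slice 3: Δl = 2.1/cos5.1° = 2.108 m; N'_3 = 131·cos5.1° − 17·2.108 = 94.6; c'Δl = 16.87; W sinα = 11.6
Slice 4: Δl = 2.2/cos14.7° = 2.274 m; N'_4 = 121·cos14.7° − 13·2.274 = 87.5; c'Δl = 18.20; W sinα = 30.7
Slice 5: Δl = 2.6/cos26.0° = 2.893 m; N'_5 = 98·cos26.0° − 19·2.893 = 33.1; c'Δl = 23.14; W sinα = 43.0
Slice 6: Δl = 1.6/cos36.9° = 2.001 m; N'_6 = 20·cos36.9° − 2·2.001 = 12.0; c'Δl = 16.01; W sinα = 12.0
Σc'Δl = 105.0 kN/m; ΣN' = 325.3 kN/m; ΣW sinα = 85.2 kN/m
Resisting = 105.0 + 325.3·tan31.7° = 105.0 + 200.9 = 305.9 kN/m
FS = 305.9 / 85.2 = 3.591

FS = 3.59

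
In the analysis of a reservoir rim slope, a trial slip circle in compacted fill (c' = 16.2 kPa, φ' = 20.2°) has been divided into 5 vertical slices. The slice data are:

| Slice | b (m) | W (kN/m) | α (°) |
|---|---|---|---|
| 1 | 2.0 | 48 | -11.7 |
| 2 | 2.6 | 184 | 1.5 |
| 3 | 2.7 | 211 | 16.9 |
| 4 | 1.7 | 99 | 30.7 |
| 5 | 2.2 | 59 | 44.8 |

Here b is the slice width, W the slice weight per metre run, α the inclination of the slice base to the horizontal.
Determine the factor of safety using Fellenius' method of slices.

Ordinary method of slices: FS = Σ[c'·Δl_i + (W_i cosα_i)·tanφ'] / Σ W_i sinα_i, with Δl_i = b_i / cosα_i.
Slice 1: Δl = 2.0/cos(-11.7°) = 2.042 m; N'_1 = 48·cos(-11.7°) = 47.0; c'Δl = 33.09; W sinα = -9.7
Slice 2: Δl = 2.6/cos1.5° = 2.601 m; N'_2 = 184·cos1.5° = 183.9; c'Δl = 42.13; W sinα = 4.8
Slice 3: Δl = 2.7/cos16.9° = 2.822 m; N'_3 = 211·cos16.9° = 201.9; c'Δl = 45.71; W sinα = 61.3
Slice 4: Δl = 1.7/cos30.7° = 1.977 m; N'_4 = 99·cos30.7° = 85.1; c'Δl = 32.03; W sinα = 50.5
Slice 5: Δl = 2.2/cos44.8° = 3.100 m; N'_5 = 59·cos44.8° = 41.9; c'Δl = 50.23; W sinα = 41.6
Σc'Δl = 203.2 kN/m; ΣN' = 559.8 kN/m; ΣW sinα = 148.5 kN/m
Resisting = 203.2 + 559.8·tan20.2° = 203.2 + 206.0 = 409.2 kN/m
FS = 409.2 / 148.5 = 2.755

FS = 2.75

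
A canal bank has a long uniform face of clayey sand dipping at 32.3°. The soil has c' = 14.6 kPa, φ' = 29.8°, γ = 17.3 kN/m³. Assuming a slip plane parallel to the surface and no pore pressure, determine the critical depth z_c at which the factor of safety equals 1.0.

Setting FS = 1.00 in FS = [c' + γz cos²β tanφ'] / [γz sinβ cosβ] and solving for z:
z = c' / [γ cosβ (FS·sinβ − cosβ·tanφ')]
  = 14.6 / [17.3·cos32.3°·(1.00·sin32.3° − cos32.3°·tan29.8°)]
  = 14.6 / [17.3·0.8453·(1.00·0.5344 − 0.8453·0.5727)]
  = 14.6 / 0.7350 = 19.863 m

z_c = 19.86 m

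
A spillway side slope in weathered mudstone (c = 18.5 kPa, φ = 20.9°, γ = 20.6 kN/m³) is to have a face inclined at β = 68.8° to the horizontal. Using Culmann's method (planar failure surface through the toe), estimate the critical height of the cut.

H_c = 9.49 m

Culmann's analysis gives the critical failure plane at α_cr = (β + φ)/2 = (68.8 + 20.9)/2 = 44.8°, and the critical height
H_c = (4c/γ) · sinβ cosφ / [1 − cos(β − φ)]
    = (4·18.5/20.6) · sin68.8°·cos20.9° / [1 − cos(47.9°)]
    = 3.592 · 0.9323·0.9342 / [1 − 0.6704]
    = 3.592 · 0.8710 / 0.3296
    = 9.49 m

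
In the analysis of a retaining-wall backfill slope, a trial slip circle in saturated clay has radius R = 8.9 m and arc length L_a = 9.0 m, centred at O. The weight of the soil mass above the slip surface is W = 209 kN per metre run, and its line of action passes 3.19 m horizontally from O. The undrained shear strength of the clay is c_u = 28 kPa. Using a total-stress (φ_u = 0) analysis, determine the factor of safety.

FS = 3.36

Taking moments about the centre O, the resisting moment is provided by the undrained shear strength acting along the arc:
M_R = c_u·L_a·R = 28·9.00·8.9 = 2242.8 kN·m/m
M_D = W·d = 209·3.19 = 666.7 kN·m/m
FS = M_R / M_D = 2242.8 / 666.7 = 3.364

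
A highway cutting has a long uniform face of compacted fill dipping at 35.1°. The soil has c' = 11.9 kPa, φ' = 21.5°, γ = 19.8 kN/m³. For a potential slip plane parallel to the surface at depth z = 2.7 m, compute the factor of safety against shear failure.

For an infinite slope with a slip plane parallel to the surface (no pore pressure): FS = [c' + γz cos²β tanφ'] / [γz sinβ cosβ].
γz = 19.8·2.7 = 53.46 kN/m²
Numerator = 11.9 + 53.46·cos²35.1°·tan21.5° = 11.9 + 53.46·0.6694·0.3939 = 25.996 kPa
Denominator = 53.46·sin35.1°·cos35.1° = 53.46·0.5750·0.8181 = 25.150 kPa
FS = 25.996 / 25.150 = 1.034

FS = 1.03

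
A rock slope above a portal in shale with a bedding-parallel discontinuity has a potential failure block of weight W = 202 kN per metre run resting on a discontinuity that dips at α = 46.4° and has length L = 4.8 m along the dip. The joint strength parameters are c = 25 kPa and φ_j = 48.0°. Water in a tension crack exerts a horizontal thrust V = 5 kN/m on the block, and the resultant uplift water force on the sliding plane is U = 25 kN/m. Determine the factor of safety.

Resolving the block weight along and normal to the plane and applying the Mohr–Coulomb strength on the joint:
N' = W cosα − U − V sinα = 202·cos46.4° − 25 − 5·sin46.4° = 110.7 kN/m
Driving force T = W sinα + V cosα = 202·sin46.4° + 5·cos46.4° = 149.7 kN/m
Resisting force R = c·L + N'·tanφ_j = 25·4.8 + 110.7·tan48.0° = 120.0 + 122.9 = 242.9 kN/m
FS = R / T = 242.9 / 149.7 = 1.622

FS = 1.62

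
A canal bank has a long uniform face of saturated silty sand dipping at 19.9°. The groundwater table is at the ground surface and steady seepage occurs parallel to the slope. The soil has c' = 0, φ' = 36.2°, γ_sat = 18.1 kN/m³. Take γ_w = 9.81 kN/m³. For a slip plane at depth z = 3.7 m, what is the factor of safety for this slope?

FS = 0.93

With seepage parallel to the slope and the water table at the surface, the effective normal stress on the slip plane uses the buoyant unit weight γ' = γ_sat − γ_w while the driving shear stress uses γ_sat:
FS = [c' + γ' z cos²β tanφ'] / [γ_sat z sinβ cosβ]
(For c' = 0 this reduces to FS = (γ'/γ_sat)·tanφ'/tanβ.)
γ' = 18.1 − 9.81 = 8.29 kN/m³
Numerator = 0.0 + 8.29·3.7·cos²19.9°·tan36.2° = 0.0 + 8.29·3.7·0.8841·0.7319 = 19.848 kPa
Denominator = 18.1·3.7·sin19.9°·cos19.9° = 18.1·3.7·0.3404·0.9403 = 21.434 kPa
FS = 19.848 / 21.434 = 0.926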